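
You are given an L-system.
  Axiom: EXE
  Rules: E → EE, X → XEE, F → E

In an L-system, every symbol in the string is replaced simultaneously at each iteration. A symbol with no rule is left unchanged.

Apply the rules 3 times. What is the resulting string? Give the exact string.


Step 0: EXE
Step 1: EEXEEEE
Step 2: EEEEXEEEEEEEEEE
Step 3: EEEEEEEEXEEEEEEEEEEEEEEEEEEEEEE

Answer: EEEEEEEEXEEEEEEEEEEEEEEEEEEEEEE


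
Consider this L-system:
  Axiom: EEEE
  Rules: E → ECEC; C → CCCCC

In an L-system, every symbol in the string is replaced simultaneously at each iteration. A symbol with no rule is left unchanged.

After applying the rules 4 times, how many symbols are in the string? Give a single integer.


Answer: 1688

Derivation:
Step 0: length = 4
Step 1: length = 16
Step 2: length = 72
Step 3: length = 344
Step 4: length = 1688


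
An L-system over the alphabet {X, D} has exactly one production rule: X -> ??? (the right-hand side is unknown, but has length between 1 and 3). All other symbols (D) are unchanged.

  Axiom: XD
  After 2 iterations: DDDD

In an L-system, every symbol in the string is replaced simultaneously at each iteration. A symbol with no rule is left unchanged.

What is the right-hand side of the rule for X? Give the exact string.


Answer: DDD

Derivation:
Trying X -> DDD:
  Step 0: XD
  Step 1: DDDD
  Step 2: DDDD
Matches the given result.


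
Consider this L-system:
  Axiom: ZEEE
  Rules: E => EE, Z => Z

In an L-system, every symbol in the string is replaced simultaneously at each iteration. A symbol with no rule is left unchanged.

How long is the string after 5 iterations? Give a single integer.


Answer: 97

Derivation:
Step 0: length = 4
Step 1: length = 7
Step 2: length = 13
Step 3: length = 25
Step 4: length = 49
Step 5: length = 97


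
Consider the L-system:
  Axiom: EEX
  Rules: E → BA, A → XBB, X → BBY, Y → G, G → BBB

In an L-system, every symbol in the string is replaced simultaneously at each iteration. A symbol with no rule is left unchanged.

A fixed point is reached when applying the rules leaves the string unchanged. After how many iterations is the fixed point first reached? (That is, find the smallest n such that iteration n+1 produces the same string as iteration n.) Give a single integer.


Answer: 5

Derivation:
Step 0: EEX
Step 1: BABABBY
Step 2: BXBBBXBBBBG
Step 3: BBBYBBBBBYBBBBBBB
Step 4: BBBGBBBBBGBBBBBBB
Step 5: BBBBBBBBBBBBBBBBBBBBB
Step 6: BBBBBBBBBBBBBBBBBBBBB  (unchanged — fixed point at step 5)


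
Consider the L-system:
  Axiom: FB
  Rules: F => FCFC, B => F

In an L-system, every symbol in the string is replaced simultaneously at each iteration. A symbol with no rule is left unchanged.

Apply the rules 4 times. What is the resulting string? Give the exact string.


Step 0: FB
Step 1: FCFCF
Step 2: FCFCCFCFCCFCFC
Step 3: FCFCCFCFCCCFCFCCFCFCCCFCFCCFCFCC
Step 4: FCFCCFCFCCCFCFCCFCFCCCCFCFCCFCFCCCFCFCCFCFCCCCFCFCCFCFCCCFCFCCFCFCCC

Answer: FCFCCFCFCCCFCFCCFCFCCCCFCFCCFCFCCCFCFCCFCFCCCCFCFCCFCFCCCFCFCCFCFCCC


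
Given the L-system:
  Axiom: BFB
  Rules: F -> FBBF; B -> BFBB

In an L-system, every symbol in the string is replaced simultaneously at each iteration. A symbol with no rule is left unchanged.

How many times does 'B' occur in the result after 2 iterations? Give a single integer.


Step 0: BFB  (2 'B')
Step 1: BFBBFBBFBFBB  (8 'B')
Step 2: BFBBFBBFBFBBBFBBFBBFBFBBBFBBFBBFBFBBFBBFBFBBBFBB  (32 'B')

Answer: 32


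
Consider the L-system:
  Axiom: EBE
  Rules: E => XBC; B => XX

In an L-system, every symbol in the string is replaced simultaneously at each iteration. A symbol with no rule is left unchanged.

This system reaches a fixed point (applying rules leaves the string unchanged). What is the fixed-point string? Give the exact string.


Step 0: EBE
Step 1: XBCXXXBC
Step 2: XXXCXXXXXC
Step 3: XXXCXXXXXC  (unchanged — fixed point at step 2)

Answer: XXXCXXXXXC


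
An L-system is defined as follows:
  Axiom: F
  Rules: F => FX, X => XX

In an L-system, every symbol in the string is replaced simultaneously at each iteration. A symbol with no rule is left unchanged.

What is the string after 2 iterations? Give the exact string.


Step 0: F
Step 1: FX
Step 2: FXXX

Answer: FXXX


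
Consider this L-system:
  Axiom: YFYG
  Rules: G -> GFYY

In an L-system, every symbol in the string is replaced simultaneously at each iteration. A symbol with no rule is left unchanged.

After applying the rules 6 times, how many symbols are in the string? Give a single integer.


Answer: 22

Derivation:
Step 0: length = 4
Step 1: length = 7
Step 2: length = 10
Step 3: length = 13
Step 4: length = 16
Step 5: length = 19
Step 6: length = 22


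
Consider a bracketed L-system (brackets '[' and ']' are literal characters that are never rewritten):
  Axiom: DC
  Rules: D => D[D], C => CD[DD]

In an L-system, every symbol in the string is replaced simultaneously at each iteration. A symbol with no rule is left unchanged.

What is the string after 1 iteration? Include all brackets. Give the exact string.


Step 0: DC
Step 1: D[D]CD[DD]

Answer: D[D]CD[DD]


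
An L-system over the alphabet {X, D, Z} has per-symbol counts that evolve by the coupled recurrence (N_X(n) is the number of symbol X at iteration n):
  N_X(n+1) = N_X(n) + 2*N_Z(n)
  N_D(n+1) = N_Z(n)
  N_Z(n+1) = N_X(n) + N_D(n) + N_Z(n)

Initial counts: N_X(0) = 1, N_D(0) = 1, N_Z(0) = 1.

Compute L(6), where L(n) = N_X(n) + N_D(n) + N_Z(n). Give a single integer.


Step 0: N_X=1, N_D=1, N_Z=1, L=3
Step 1: N_X=3, N_D=1, N_Z=3, L=7
Step 2: N_X=9, N_D=3, N_Z=7, L=19
Step 3: N_X=23, N_D=7, N_Z=19, L=49
Step 4: N_X=61, N_D=19, N_Z=49, L=129
Step 5: N_X=159, N_D=49, N_Z=129, L=337
Step 6: N_X=417, N_D=129, N_Z=337, L=883

Answer: 883


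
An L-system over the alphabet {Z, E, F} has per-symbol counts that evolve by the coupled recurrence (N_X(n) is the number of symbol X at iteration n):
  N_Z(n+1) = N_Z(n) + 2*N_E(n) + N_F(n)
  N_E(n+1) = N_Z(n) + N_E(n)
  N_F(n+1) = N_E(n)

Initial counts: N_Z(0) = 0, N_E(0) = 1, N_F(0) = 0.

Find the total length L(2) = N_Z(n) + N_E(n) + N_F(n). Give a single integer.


Answer: 9

Derivation:
Step 0: N_Z=0, N_E=1, N_F=0, L=1
Step 1: N_Z=2, N_E=1, N_F=1, L=4
Step 2: N_Z=5, N_E=3, N_F=1, L=9


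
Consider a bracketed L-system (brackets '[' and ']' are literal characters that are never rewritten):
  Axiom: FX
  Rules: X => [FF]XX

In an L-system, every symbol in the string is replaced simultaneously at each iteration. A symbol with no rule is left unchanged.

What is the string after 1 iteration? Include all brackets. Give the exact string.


Answer: F[FF]XX

Derivation:
Step 0: FX
Step 1: F[FF]XX


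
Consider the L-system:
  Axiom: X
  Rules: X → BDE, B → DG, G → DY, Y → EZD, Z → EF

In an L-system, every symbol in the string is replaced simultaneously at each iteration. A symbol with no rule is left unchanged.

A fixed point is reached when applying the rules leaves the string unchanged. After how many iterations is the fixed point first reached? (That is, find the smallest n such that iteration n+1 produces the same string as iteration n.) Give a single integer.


Step 0: X
Step 1: BDE
Step 2: DGDE
Step 3: DDYDE
Step 4: DDEZDDE
Step 5: DDEEFDDE
Step 6: DDEEFDDE  (unchanged — fixed point at step 5)

Answer: 5


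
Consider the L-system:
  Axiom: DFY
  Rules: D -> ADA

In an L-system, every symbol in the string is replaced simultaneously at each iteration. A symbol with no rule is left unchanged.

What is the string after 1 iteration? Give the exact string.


Step 0: DFY
Step 1: ADAFY

Answer: ADAFY


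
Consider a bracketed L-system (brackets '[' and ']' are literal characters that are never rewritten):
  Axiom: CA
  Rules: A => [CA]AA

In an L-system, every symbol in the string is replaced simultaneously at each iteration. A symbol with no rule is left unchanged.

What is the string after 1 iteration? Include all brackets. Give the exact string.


Step 0: CA
Step 1: C[CA]AA

Answer: C[CA]AA


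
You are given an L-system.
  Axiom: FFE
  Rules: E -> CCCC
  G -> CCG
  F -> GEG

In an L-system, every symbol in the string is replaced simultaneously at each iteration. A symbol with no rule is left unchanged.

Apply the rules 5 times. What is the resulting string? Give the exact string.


Step 0: FFE
Step 1: GEGGEGCCCC
Step 2: CCGCCCCCCGCCGCCCCCCGCCCC
Step 3: CCCCGCCCCCCCCGCCCCGCCCCCCCCGCCCC
Step 4: CCCCCCGCCCCCCCCCCGCCCCCCGCCCCCCCCCCGCCCC
Step 5: CCCCCCCCGCCCCCCCCCCCCGCCCCCCCCGCCCCCCCCCCCCGCCCC

Answer: CCCCCCCCGCCCCCCCCCCCCGCCCCCCCCGCCCCCCCCCCCCGCCCC


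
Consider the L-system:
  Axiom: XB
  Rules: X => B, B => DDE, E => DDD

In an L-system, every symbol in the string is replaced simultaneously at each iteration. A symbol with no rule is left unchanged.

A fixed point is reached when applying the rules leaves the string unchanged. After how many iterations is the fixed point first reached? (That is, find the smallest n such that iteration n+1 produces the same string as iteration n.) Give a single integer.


Step 0: XB
Step 1: BDDE
Step 2: DDEDDDDD
Step 3: DDDDDDDDDD
Step 4: DDDDDDDDDD  (unchanged — fixed point at step 3)

Answer: 3


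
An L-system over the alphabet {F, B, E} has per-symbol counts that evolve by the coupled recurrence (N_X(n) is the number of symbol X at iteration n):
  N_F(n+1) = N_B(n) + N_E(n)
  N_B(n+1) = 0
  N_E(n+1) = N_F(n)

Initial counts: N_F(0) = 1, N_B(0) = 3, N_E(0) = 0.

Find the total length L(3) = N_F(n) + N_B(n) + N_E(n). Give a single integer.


Answer: 4

Derivation:
Step 0: N_F=1, N_B=3, N_E=0, L=4
Step 1: N_F=3, N_B=0, N_E=1, L=4
Step 2: N_F=1, N_B=0, N_E=3, L=4
Step 3: N_F=3, N_B=0, N_E=1, L=4


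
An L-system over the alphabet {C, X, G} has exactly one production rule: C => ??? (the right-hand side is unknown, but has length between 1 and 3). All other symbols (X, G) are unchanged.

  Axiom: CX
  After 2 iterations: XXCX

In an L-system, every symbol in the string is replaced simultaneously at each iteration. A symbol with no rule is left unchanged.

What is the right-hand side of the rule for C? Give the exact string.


Answer: XC

Derivation:
Trying C => XC:
  Step 0: CX
  Step 1: XCX
  Step 2: XXCX
Matches the given result.


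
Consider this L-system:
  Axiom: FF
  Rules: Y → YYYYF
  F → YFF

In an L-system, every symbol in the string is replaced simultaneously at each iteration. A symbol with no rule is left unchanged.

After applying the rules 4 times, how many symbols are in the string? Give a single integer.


Answer: 386

Derivation:
Step 0: length = 2
Step 1: length = 6
Step 2: length = 22
Step 3: length = 90
Step 4: length = 386


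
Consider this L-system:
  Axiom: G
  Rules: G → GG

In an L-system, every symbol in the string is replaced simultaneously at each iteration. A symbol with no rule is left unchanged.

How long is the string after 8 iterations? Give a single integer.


Answer: 256

Derivation:
Step 0: length = 1
Step 1: length = 2
Step 2: length = 4
Step 3: length = 8
Step 4: length = 16
Step 5: length = 32
Step 6: length = 64
Step 7: length = 128
Step 8: length = 256


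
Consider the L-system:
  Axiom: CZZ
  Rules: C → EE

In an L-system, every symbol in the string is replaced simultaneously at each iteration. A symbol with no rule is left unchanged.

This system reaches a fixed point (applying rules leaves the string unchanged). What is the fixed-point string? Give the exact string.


Step 0: CZZ
Step 1: EEZZ
Step 2: EEZZ  (unchanged — fixed point at step 1)

Answer: EEZZ


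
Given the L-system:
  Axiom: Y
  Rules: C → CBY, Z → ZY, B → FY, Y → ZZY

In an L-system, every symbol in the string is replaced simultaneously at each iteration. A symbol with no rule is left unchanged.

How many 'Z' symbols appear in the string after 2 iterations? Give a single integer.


Answer: 4

Derivation:
Step 0: Y  (0 'Z')
Step 1: ZZY  (2 'Z')
Step 2: ZYZYZZY  (4 'Z')


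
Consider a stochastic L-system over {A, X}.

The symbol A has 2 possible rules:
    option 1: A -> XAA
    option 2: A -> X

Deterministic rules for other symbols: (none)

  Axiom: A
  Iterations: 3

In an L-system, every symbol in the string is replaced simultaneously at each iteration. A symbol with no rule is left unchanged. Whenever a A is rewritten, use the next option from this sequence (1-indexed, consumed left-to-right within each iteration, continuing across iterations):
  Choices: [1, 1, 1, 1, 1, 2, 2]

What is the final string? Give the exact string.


Step 0: A
Step 1: XAA  (used choices [1])
Step 2: XXAAXAA  (used choices [1, 1])
Step 3: XXXAAXAAXXX  (used choices [1, 1, 2, 2])

Answer: XXXAAXAAXXX


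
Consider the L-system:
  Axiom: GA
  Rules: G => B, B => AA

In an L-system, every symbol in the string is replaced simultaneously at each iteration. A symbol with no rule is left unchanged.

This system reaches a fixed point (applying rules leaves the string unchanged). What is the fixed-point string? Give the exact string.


Answer: AAA

Derivation:
Step 0: GA
Step 1: BA
Step 2: AAA
Step 3: AAA  (unchanged — fixed point at step 2)


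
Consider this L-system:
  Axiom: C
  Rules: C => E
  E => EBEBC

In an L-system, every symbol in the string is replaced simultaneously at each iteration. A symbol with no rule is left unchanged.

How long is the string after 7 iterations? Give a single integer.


Step 0: length = 1
Step 1: length = 1
Step 2: length = 5
Step 3: length = 13
Step 4: length = 33
Step 5: length = 81
Step 6: length = 197
Step 7: length = 477

Answer: 477


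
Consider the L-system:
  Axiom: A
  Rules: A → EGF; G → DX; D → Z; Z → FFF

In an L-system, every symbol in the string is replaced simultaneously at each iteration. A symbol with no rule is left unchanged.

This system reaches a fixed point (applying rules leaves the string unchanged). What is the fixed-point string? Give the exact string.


Step 0: A
Step 1: EGF
Step 2: EDXF
Step 3: EZXF
Step 4: EFFFXF
Step 5: EFFFXF  (unchanged — fixed point at step 4)

Answer: EFFFXF


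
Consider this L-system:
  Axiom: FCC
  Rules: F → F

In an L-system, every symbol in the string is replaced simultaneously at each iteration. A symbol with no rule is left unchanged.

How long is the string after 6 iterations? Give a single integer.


Step 0: length = 3
Step 1: length = 3
Step 2: length = 3
Step 3: length = 3
Step 4: length = 3
Step 5: length = 3
Step 6: length = 3

Answer: 3


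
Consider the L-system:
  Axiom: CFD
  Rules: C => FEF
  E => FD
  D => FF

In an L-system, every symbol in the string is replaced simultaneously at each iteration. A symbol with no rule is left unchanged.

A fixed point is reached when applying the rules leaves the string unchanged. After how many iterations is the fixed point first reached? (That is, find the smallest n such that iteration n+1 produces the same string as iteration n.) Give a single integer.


Answer: 3

Derivation:
Step 0: CFD
Step 1: FEFFFF
Step 2: FFDFFFF
Step 3: FFFFFFFF
Step 4: FFFFFFFF  (unchanged — fixed point at step 3)


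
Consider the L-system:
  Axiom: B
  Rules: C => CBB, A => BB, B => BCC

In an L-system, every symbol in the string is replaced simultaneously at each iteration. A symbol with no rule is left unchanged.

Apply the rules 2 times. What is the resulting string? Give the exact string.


Answer: BCCCBBCBB

Derivation:
Step 0: B
Step 1: BCC
Step 2: BCCCBBCBB


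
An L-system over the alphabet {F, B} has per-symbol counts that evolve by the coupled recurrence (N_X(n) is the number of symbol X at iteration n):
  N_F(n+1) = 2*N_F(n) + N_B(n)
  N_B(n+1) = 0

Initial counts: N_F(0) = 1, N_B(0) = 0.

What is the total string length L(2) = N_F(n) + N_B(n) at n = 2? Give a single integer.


Step 0: N_F=1, N_B=0, L=1
Step 1: N_F=2, N_B=0, L=2
Step 2: N_F=4, N_B=0, L=4

Answer: 4


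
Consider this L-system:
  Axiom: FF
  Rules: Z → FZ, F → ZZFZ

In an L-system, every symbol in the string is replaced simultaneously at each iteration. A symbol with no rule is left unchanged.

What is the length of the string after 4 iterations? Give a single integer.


Answer: 152

Derivation:
Step 0: length = 2
Step 1: length = 8
Step 2: length = 20
Step 3: length = 56
Step 4: length = 152


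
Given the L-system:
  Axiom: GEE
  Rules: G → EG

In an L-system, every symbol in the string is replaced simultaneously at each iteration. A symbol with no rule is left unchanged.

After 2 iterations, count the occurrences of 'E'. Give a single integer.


Step 0: GEE  (2 'E')
Step 1: EGEE  (3 'E')
Step 2: EEGEE  (4 'E')

Answer: 4


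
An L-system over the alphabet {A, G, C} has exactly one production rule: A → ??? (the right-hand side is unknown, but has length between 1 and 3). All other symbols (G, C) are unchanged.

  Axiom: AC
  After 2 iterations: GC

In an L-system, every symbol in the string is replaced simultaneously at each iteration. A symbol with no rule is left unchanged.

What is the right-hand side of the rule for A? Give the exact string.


Answer: G

Derivation:
Trying A → G:
  Step 0: AC
  Step 1: GC
  Step 2: GC
Matches the given result.


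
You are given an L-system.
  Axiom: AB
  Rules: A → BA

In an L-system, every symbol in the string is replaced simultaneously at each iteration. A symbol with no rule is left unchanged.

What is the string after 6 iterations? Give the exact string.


Step 0: AB
Step 1: BAB
Step 2: BBAB
Step 3: BBBAB
Step 4: BBBBAB
Step 5: BBBBBAB
Step 6: BBBBBBAB

Answer: BBBBBBAB


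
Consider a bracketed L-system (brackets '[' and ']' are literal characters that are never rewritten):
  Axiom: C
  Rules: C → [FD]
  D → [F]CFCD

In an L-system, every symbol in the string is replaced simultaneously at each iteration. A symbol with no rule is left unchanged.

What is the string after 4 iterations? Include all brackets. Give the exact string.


Answer: [F[F][F[F]CFCD]F[F[F]CFCD][F][FD]F[FD][F]CFCD]

Derivation:
Step 0: C
Step 1: [FD]
Step 2: [F[F]CFCD]
Step 3: [F[F][FD]F[FD][F]CFCD]
Step 4: [F[F][F[F]CFCD]F[F[F]CFCD][F][FD]F[FD][F]CFCD]


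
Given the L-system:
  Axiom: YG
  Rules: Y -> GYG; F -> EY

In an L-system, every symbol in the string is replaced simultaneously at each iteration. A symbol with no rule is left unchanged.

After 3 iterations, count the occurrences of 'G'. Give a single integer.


Answer: 7

Derivation:
Step 0: YG  (1 'G')
Step 1: GYGG  (3 'G')
Step 2: GGYGGG  (5 'G')
Step 3: GGGYGGGG  (7 'G')


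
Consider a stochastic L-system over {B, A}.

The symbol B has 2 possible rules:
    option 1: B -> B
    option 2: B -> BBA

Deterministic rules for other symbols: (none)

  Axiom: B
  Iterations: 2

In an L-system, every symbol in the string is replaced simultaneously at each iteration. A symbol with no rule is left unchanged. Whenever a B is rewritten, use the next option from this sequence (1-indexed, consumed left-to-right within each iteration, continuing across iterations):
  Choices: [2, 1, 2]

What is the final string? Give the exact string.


Step 0: B
Step 1: BBA  (used choices [2])
Step 2: BBBAA  (used choices [1, 2])

Answer: BBBAA


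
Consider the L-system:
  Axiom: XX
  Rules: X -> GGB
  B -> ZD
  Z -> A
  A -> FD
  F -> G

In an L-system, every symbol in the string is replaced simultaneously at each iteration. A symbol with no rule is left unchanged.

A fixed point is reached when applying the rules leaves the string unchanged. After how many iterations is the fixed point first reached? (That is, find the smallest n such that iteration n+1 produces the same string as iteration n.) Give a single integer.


Answer: 5

Derivation:
Step 0: XX
Step 1: GGBGGB
Step 2: GGZDGGZD
Step 3: GGADGGAD
Step 4: GGFDDGGFDD
Step 5: GGGDDGGGDD
Step 6: GGGDDGGGDD  (unchanged — fixed point at step 5)


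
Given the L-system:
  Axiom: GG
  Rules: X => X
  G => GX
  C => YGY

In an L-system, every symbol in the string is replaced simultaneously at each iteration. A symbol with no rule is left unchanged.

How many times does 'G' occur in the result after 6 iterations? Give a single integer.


Answer: 2

Derivation:
Step 0: GG  (2 'G')
Step 1: GXGX  (2 'G')
Step 2: GXXGXX  (2 'G')
Step 3: GXXXGXXX  (2 'G')
Step 4: GXXXXGXXXX  (2 'G')
Step 5: GXXXXXGXXXXX  (2 'G')
Step 6: GXXXXXXGXXXXXX  (2 'G')


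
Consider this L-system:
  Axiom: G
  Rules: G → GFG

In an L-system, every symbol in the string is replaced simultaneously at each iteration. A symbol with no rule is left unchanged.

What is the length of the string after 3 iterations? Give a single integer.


Answer: 15

Derivation:
Step 0: length = 1
Step 1: length = 3
Step 2: length = 7
Step 3: length = 15


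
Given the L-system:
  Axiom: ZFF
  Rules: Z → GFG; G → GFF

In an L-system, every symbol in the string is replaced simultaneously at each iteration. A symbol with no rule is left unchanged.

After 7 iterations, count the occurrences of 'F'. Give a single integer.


Answer: 27

Derivation:
Step 0: ZFF  (2 'F')
Step 1: GFGFF  (3 'F')
Step 2: GFFFGFFFF  (7 'F')
Step 3: GFFFFFGFFFFFF  (11 'F')
Step 4: GFFFFFFFGFFFFFFFF  (15 'F')
Step 5: GFFFFFFFFFGFFFFFFFFFF  (19 'F')
Step 6: GFFFFFFFFFFFGFFFFFFFFFFFF  (23 'F')
Step 7: GFFFFFFFFFFFFFGFFFFFFFFFFFFFF  (27 'F')


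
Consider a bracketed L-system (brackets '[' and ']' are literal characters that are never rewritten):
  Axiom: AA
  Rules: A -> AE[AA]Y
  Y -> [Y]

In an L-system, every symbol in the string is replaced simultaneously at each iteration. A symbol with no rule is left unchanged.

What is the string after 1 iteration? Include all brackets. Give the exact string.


Answer: AE[AA]YAE[AA]Y

Derivation:
Step 0: AA
Step 1: AE[AA]YAE[AA]Y


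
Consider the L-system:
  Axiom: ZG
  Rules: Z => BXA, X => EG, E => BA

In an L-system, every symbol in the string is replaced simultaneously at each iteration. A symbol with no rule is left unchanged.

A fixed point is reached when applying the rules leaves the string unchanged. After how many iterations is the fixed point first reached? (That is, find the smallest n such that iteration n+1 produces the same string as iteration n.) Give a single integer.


Step 0: ZG
Step 1: BXAG
Step 2: BEGAG
Step 3: BBAGAG
Step 4: BBAGAG  (unchanged — fixed point at step 3)

Answer: 3


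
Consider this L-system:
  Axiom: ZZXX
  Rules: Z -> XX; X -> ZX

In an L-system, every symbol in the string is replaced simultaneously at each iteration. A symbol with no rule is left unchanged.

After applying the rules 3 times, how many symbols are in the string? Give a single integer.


Answer: 32

Derivation:
Step 0: length = 4
Step 1: length = 8
Step 2: length = 16
Step 3: length = 32


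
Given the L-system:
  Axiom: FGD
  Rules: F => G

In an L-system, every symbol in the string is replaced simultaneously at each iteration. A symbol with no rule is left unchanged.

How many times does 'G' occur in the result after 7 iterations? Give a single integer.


Answer: 2

Derivation:
Step 0: FGD  (1 'G')
Step 1: GGD  (2 'G')
Step 2: GGD  (2 'G')
Step 3: GGD  (2 'G')
Step 4: GGD  (2 'G')
Step 5: GGD  (2 'G')
Step 6: GGD  (2 'G')
Step 7: GGD  (2 'G')


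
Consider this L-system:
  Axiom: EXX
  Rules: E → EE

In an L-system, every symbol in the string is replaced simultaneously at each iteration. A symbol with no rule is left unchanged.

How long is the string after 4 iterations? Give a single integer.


Step 0: length = 3
Step 1: length = 4
Step 2: length = 6
Step 3: length = 10
Step 4: length = 18

Answer: 18


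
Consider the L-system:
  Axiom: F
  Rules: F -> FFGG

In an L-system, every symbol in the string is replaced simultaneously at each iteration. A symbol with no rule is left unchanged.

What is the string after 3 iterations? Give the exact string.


Answer: FFGGFFGGGGFFGGFFGGGGGG

Derivation:
Step 0: F
Step 1: FFGG
Step 2: FFGGFFGGGG
Step 3: FFGGFFGGGGFFGGFFGGGGGG


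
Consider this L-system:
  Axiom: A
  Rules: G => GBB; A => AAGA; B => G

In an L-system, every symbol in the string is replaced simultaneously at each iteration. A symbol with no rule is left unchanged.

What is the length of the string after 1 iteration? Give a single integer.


Answer: 4

Derivation:
Step 0: length = 1
Step 1: length = 4


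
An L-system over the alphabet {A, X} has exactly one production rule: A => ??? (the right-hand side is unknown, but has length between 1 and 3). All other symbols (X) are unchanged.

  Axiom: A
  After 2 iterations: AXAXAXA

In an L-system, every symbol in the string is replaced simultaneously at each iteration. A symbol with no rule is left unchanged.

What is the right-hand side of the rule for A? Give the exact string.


Answer: AXA

Derivation:
Trying A => AXA:
  Step 0: A
  Step 1: AXA
  Step 2: AXAXAXA
Matches the given result.


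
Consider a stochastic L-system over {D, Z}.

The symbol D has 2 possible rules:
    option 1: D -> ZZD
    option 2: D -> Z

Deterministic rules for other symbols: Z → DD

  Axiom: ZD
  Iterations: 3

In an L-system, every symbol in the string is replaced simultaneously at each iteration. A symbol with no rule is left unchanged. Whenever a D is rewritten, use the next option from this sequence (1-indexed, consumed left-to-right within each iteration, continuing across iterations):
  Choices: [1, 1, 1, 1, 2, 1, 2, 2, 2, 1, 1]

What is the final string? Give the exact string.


Answer: DDDDZDDDDZZDZZZZZDDDDDZZD

Derivation:
Step 0: ZD
Step 1: DDZZD  (used choices [1])
Step 2: ZZDZZDDDDDZZD  (used choices [1, 1, 1])
Step 3: DDDDZDDDDZZDZZZZZDDDDDZZD  (used choices [2, 1, 2, 2, 2, 1, 1])


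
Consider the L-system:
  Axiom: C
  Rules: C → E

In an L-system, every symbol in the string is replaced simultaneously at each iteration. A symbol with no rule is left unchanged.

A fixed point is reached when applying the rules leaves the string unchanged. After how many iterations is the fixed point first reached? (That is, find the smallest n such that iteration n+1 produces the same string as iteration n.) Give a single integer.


Answer: 1

Derivation:
Step 0: C
Step 1: E
Step 2: E  (unchanged — fixed point at step 1)


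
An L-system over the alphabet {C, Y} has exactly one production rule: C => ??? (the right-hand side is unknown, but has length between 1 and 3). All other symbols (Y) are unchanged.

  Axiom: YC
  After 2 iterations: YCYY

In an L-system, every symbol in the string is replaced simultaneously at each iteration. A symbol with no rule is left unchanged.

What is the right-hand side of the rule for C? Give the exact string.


Trying C => CY:
  Step 0: YC
  Step 1: YCY
  Step 2: YCYY
Matches the given result.

Answer: CY


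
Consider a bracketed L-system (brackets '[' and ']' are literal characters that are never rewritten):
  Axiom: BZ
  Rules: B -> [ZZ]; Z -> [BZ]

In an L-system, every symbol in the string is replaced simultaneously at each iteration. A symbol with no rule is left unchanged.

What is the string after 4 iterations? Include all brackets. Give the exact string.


Answer: [[[[BZ][BZ]][[ZZ][BZ]]][[[BZ][BZ]][[ZZ][BZ]]]][[[[ZZ][BZ]][[ZZ][BZ]]][[[BZ][BZ]][[ZZ][BZ]]]]

Derivation:
Step 0: BZ
Step 1: [ZZ][BZ]
Step 2: [[BZ][BZ]][[ZZ][BZ]]
Step 3: [[[ZZ][BZ]][[ZZ][BZ]]][[[BZ][BZ]][[ZZ][BZ]]]
Step 4: [[[[BZ][BZ]][[ZZ][BZ]]][[[BZ][BZ]][[ZZ][BZ]]]][[[[ZZ][BZ]][[ZZ][BZ]]][[[BZ][BZ]][[ZZ][BZ]]]]


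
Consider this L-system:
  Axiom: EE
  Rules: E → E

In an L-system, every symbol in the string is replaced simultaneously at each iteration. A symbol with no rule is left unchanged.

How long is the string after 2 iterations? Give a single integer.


Step 0: length = 2
Step 1: length = 2
Step 2: length = 2

Answer: 2


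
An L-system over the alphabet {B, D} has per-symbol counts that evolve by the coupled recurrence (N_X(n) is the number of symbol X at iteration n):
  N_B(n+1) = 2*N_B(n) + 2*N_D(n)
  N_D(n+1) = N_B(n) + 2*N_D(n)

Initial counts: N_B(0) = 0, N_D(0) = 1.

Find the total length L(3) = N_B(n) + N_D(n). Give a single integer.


Step 0: N_B=0, N_D=1, L=1
Step 1: N_B=2, N_D=2, L=4
Step 2: N_B=8, N_D=6, L=14
Step 3: N_B=28, N_D=20, L=48

Answer: 48


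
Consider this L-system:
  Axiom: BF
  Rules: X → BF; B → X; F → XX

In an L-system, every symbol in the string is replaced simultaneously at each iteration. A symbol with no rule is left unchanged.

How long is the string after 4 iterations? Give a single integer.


Answer: 18

Derivation:
Step 0: length = 2
Step 1: length = 3
Step 2: length = 6
Step 3: length = 9
Step 4: length = 18


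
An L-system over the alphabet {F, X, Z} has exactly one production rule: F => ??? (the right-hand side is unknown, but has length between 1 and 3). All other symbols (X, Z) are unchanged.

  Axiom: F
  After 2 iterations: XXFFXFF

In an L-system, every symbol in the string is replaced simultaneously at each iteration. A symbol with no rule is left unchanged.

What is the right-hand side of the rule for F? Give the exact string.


Trying F => XFF:
  Step 0: F
  Step 1: XFF
  Step 2: XXFFXFF
Matches the given result.

Answer: XFF


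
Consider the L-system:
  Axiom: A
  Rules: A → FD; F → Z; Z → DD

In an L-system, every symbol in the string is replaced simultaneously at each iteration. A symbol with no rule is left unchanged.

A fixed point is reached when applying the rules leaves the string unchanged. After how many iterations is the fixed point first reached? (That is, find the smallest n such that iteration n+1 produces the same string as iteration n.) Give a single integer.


Step 0: A
Step 1: FD
Step 2: ZD
Step 3: DDD
Step 4: DDD  (unchanged — fixed point at step 3)

Answer: 3


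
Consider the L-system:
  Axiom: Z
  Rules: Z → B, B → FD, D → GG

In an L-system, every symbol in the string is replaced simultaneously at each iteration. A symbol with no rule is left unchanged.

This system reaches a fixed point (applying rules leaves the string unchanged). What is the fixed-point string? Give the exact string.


Answer: FGG

Derivation:
Step 0: Z
Step 1: B
Step 2: FD
Step 3: FGG
Step 4: FGG  (unchanged — fixed point at step 3)


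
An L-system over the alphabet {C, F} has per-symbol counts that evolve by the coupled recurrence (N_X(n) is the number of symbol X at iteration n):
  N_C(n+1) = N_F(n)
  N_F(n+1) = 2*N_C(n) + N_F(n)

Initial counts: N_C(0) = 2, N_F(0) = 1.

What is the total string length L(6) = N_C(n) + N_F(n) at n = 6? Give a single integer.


Answer: 192

Derivation:
Step 0: N_C=2, N_F=1, L=3
Step 1: N_C=1, N_F=5, L=6
Step 2: N_C=5, N_F=7, L=12
Step 3: N_C=7, N_F=17, L=24
Step 4: N_C=17, N_F=31, L=48
Step 5: N_C=31, N_F=65, L=96
Step 6: N_C=65, N_F=127, L=192


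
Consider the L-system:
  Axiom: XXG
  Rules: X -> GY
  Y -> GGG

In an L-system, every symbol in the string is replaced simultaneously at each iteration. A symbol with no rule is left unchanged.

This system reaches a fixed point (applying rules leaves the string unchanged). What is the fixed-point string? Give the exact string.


Step 0: XXG
Step 1: GYGYG
Step 2: GGGGGGGGG
Step 3: GGGGGGGGG  (unchanged — fixed point at step 2)

Answer: GGGGGGGGG


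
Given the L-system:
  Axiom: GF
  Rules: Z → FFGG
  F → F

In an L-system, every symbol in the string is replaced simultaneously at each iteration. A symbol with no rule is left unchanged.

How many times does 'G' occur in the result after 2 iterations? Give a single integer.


Answer: 1

Derivation:
Step 0: GF  (1 'G')
Step 1: GF  (1 'G')
Step 2: GF  (1 'G')


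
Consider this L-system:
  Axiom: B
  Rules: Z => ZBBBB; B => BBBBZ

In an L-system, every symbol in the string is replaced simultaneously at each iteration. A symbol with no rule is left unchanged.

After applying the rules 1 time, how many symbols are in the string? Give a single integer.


Answer: 5

Derivation:
Step 0: length = 1
Step 1: length = 5


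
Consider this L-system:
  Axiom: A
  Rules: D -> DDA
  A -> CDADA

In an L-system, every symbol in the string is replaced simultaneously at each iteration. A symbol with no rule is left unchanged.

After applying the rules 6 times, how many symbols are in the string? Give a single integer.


Answer: 2241

Derivation:
Step 0: length = 1
Step 1: length = 5
Step 2: length = 17
Step 3: length = 57
Step 4: length = 193
Step 5: length = 657
Step 6: length = 2241


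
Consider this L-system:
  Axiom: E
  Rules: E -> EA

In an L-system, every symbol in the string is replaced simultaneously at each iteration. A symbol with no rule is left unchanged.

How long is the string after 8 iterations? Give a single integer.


Step 0: length = 1
Step 1: length = 2
Step 2: length = 3
Step 3: length = 4
Step 4: length = 5
Step 5: length = 6
Step 6: length = 7
Step 7: length = 8
Step 8: length = 9

Answer: 9


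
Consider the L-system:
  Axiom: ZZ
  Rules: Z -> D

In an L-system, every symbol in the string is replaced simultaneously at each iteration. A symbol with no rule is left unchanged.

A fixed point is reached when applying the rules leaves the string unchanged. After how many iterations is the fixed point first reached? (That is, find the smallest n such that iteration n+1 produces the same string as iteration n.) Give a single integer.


Step 0: ZZ
Step 1: DD
Step 2: DD  (unchanged — fixed point at step 1)

Answer: 1


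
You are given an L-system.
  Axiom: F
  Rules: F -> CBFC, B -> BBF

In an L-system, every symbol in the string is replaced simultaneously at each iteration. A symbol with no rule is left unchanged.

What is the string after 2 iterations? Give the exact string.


Step 0: F
Step 1: CBFC
Step 2: CBBFCBFCC

Answer: CBBFCBFCC


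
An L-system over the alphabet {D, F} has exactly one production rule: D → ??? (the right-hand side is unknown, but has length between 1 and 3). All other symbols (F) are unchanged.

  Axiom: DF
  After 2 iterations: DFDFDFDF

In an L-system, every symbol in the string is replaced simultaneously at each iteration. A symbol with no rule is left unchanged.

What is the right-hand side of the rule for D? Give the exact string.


Answer: DFD

Derivation:
Trying D → DFD:
  Step 0: DF
  Step 1: DFDF
  Step 2: DFDFDFDF
Matches the given result.


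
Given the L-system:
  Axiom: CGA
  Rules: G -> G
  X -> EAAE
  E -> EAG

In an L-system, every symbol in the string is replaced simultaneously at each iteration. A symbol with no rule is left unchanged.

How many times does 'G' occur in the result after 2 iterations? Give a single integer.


Answer: 1

Derivation:
Step 0: CGA  (1 'G')
Step 1: CGA  (1 'G')
Step 2: CGA  (1 'G')


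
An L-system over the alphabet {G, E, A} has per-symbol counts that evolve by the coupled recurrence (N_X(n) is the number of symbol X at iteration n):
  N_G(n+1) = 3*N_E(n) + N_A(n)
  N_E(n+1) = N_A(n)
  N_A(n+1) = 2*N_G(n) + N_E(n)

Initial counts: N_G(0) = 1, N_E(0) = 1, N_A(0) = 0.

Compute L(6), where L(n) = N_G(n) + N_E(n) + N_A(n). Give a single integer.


Step 0: N_G=1, N_E=1, N_A=0, L=2
Step 1: N_G=3, N_E=0, N_A=3, L=6
Step 2: N_G=3, N_E=3, N_A=6, L=12
Step 3: N_G=15, N_E=6, N_A=9, L=30
Step 4: N_G=27, N_E=9, N_A=36, L=72
Step 5: N_G=63, N_E=36, N_A=63, L=162
Step 6: N_G=171, N_E=63, N_A=162, L=396

Answer: 396


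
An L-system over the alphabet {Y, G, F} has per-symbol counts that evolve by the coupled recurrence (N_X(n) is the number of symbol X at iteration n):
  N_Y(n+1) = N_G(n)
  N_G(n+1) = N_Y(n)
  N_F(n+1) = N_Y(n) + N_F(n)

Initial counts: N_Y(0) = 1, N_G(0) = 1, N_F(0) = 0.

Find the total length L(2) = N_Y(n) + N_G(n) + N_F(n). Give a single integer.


Answer: 4

Derivation:
Step 0: N_Y=1, N_G=1, N_F=0, L=2
Step 1: N_Y=1, N_G=1, N_F=1, L=3
Step 2: N_Y=1, N_G=1, N_F=2, L=4


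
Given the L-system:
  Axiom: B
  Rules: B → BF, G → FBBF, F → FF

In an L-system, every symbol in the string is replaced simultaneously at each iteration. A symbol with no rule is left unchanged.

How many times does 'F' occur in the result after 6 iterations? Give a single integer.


Step 0: B  (0 'F')
Step 1: BF  (1 'F')
Step 2: BFFF  (3 'F')
Step 3: BFFFFFFF  (7 'F')
Step 4: BFFFFFFFFFFFFFFF  (15 'F')
Step 5: BFFFFFFFFFFFFFFFFFFFFFFFFFFFFFFF  (31 'F')
Step 6: BFFFFFFFFFFFFFFFFFFFFFFFFFFFFFFFFFFFFFFFFFFFFFFFFFFFFFFFFFFFFFFF  (63 'F')

Answer: 63


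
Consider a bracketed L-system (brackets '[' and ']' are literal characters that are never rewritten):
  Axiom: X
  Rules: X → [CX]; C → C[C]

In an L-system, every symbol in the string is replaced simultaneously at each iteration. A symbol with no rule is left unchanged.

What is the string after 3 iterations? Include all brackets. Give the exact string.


Answer: [C[C][C[C]][C[C][CX]]]

Derivation:
Step 0: X
Step 1: [CX]
Step 2: [C[C][CX]]
Step 3: [C[C][C[C]][C[C][CX]]]


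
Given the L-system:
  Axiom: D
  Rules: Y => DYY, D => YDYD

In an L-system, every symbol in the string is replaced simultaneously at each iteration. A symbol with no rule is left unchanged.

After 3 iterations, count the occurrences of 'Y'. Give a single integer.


Answer: 28

Derivation:
Step 0: D  (0 'Y')
Step 1: YDYD  (2 'Y')
Step 2: DYYYDYDDYYYDYD  (8 'Y')
Step 3: YDYDDYYDYYDYYYDYDDYYYDYDYDYDDYYDYYDYYYDYDDYYYDYD  (28 'Y')


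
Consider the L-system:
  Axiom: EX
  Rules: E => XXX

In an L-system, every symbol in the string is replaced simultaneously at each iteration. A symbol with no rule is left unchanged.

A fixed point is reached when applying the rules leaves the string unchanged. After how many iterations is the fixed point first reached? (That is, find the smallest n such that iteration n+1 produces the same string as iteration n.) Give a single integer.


Answer: 1

Derivation:
Step 0: EX
Step 1: XXXX
Step 2: XXXX  (unchanged — fixed point at step 1)


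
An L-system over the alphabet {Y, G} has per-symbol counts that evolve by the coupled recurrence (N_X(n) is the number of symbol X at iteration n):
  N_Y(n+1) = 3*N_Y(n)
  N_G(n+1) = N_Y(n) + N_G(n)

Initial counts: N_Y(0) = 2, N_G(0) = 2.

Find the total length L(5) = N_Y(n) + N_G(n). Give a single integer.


Step 0: N_Y=2, N_G=2, L=4
Step 1: N_Y=6, N_G=4, L=10
Step 2: N_Y=18, N_G=10, L=28
Step 3: N_Y=54, N_G=28, L=82
Step 4: N_Y=162, N_G=82, L=244
Step 5: N_Y=486, N_G=244, L=730

Answer: 730


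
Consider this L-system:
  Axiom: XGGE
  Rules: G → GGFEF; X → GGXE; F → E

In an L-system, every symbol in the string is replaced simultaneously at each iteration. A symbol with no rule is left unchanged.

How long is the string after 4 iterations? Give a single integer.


Step 0: length = 4
Step 1: length = 15
Step 2: length = 42
Step 3: length = 101
Step 4: length = 224

Answer: 224


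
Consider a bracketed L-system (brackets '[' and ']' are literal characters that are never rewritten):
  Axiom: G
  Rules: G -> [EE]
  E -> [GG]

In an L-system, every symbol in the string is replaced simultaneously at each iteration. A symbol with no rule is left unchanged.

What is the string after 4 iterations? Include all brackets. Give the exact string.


Answer: [[[[GG][GG]][[GG][GG]]][[[GG][GG]][[GG][GG]]]]

Derivation:
Step 0: G
Step 1: [EE]
Step 2: [[GG][GG]]
Step 3: [[[EE][EE]][[EE][EE]]]
Step 4: [[[[GG][GG]][[GG][GG]]][[[GG][GG]][[GG][GG]]]]


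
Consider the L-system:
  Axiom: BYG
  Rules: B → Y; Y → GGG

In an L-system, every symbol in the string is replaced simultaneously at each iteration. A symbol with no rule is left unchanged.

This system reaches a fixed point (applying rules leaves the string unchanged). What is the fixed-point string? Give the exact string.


Step 0: BYG
Step 1: YGGGG
Step 2: GGGGGGG
Step 3: GGGGGGG  (unchanged — fixed point at step 2)

Answer: GGGGGGG


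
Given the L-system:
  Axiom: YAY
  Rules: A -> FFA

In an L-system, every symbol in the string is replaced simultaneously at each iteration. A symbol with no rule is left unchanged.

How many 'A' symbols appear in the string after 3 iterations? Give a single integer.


Step 0: YAY  (1 'A')
Step 1: YFFAY  (1 'A')
Step 2: YFFFFAY  (1 'A')
Step 3: YFFFFFFAY  (1 'A')

Answer: 1
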